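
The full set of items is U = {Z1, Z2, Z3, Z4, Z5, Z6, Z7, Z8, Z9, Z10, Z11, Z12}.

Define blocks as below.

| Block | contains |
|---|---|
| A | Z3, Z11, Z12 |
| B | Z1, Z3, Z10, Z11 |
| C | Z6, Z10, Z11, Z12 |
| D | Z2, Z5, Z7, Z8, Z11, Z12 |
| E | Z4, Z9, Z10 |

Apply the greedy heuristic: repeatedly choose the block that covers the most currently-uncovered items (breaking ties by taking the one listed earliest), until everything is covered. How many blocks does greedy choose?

Greedy: pick D (covers 6 new) → pick B (covers 3 new) → pick E (covers 2 new) → pick C (covers 1 new). Total picks: 4.

4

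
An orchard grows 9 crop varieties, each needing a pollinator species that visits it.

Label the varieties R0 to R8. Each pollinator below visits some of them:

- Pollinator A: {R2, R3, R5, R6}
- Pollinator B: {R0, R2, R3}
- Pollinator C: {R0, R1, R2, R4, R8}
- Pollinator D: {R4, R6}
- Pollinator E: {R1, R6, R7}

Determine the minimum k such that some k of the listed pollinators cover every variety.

A and C and E together: A ∪ C ∪ E = {R0, R1, R2, R3, R4, R5, R6, R7, R8} — every variety is covered.
Only A contains R5, so A is forced; the remaining 5 varieties need at least 2 more pollinators (each remaining pollinator adds at most 4) — so at least 3 pollinators are needed, and 3 is optimal.

3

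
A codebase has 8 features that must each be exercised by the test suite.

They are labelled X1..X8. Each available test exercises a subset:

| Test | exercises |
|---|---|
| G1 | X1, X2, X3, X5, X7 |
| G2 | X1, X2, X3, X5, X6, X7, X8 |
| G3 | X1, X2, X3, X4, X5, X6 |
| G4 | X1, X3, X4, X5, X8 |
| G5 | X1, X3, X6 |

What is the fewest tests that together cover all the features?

G2 and G3 together: G2 ∪ G3 = {X1, X2, X3, X4, X5, X6, X7, X8} — every feature is covered.
No single test has all 8 features (the largest, G2, has 7), so 2 is optimal.

2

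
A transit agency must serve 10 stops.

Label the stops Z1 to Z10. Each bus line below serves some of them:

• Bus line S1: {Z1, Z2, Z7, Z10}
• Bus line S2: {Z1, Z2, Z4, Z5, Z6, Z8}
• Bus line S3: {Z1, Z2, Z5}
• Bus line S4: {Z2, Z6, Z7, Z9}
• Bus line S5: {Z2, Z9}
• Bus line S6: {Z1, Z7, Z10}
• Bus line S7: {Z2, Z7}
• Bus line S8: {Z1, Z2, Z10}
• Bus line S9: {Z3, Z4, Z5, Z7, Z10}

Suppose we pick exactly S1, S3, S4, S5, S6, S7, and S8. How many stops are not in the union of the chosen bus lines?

Union of S1, S3, S4, S5, S6, S7, S8 = {Z1, Z2, Z5, Z6, Z7, Z9, Z10}.
Not covered: Z3, Z4, Z8 — 3 stops.

3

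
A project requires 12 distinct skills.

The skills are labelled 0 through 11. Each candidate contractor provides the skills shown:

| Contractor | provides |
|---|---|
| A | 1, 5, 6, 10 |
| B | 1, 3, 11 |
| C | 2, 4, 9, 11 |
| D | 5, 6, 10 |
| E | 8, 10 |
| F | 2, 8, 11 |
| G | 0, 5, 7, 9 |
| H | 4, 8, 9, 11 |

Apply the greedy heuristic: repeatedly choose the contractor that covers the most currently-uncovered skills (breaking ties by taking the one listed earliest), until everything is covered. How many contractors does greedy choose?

Greedy: pick A (covers 4 new) → pick C (covers 4 new) → pick G (covers 2 new) → pick B (covers 1 new) → pick E (covers 1 new). Total picks: 5.

5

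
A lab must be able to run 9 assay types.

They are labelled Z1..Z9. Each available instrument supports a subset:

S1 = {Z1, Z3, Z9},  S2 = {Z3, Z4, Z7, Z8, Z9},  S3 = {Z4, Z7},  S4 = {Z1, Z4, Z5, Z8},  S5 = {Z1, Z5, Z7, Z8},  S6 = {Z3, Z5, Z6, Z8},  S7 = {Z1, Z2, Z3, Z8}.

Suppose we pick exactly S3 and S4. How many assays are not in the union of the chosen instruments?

Union of S3, S4 = {Z1, Z4, Z5, Z7, Z8}.
Not covered: Z2, Z3, Z6, Z9 — 4 assays.

4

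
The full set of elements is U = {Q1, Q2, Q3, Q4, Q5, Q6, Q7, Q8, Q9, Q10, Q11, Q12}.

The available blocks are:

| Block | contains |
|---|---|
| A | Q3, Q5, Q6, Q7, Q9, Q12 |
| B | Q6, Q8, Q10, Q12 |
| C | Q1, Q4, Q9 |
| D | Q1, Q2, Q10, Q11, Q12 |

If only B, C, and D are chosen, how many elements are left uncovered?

3

Union of B, C, D = {Q1, Q2, Q4, Q6, Q8, Q9, Q10, Q11, Q12}.
Not covered: Q3, Q5, Q7 — 3 elements.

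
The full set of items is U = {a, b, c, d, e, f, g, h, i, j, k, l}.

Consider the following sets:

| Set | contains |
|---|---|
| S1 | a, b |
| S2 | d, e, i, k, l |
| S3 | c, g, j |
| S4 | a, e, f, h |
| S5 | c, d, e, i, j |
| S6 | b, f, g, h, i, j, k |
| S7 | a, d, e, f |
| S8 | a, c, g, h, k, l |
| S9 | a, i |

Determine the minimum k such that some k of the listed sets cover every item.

Take {S2, S6, S8}. Their union is {a, b, c, d, e, f, g, h, i, j, k, l}, which is all 12 items.
No 2 of the 9 sets cover everything (all 36 combinations miss at least one item), so 3 is optimal.

3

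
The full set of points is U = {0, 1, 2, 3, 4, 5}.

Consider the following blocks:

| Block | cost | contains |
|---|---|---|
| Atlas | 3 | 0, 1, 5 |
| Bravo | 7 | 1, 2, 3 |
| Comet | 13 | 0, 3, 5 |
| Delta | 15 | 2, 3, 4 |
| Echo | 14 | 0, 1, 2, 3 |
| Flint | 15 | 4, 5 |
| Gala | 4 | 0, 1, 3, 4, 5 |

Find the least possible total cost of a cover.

Bravo, Gala together cover every point (Bravo ∪ Gala = {0, 1, 2, 3, 4, 5}); total cost 7 + 4 = 11.
No covering selection has total cost below 11.

11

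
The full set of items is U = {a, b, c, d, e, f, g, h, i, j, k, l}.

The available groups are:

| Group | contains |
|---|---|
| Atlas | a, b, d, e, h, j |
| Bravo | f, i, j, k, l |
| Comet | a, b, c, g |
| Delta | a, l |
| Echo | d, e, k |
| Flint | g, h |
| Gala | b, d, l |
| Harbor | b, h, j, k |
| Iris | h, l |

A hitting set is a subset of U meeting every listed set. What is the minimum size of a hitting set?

The 4 items {c, d, h, l} hit every group.
No choice of 3 items meets every group, so 4 is the minimum.

4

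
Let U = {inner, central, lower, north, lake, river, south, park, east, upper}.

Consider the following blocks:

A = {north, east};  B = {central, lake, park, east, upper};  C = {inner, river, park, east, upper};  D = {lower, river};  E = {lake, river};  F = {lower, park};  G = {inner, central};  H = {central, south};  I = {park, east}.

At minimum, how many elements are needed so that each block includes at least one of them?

4

The 4 elements {central, lower, river, east} hit every block.
The blocks A, E, F, G are pairwise disjoint, so any hitting set needs a separate element for each — at least 4. Hence 4 is optimal.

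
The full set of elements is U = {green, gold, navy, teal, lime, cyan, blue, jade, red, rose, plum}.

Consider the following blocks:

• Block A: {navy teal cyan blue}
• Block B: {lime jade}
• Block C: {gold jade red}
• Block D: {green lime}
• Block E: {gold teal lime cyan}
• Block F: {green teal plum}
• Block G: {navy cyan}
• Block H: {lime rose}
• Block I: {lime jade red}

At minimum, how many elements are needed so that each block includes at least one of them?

4

The 4 elements {navy, lime, jade, plum} hit every block.
The blocks C, F, G, H are pairwise disjoint, so any hitting set needs a separate element for each — at least 4. Hence 4 is optimal.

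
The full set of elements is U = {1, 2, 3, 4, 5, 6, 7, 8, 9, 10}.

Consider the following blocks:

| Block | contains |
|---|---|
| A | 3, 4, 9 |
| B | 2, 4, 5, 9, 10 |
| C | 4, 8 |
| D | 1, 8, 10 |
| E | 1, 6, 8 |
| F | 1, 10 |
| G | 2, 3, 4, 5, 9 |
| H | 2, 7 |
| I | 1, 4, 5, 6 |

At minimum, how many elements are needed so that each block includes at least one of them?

The 3 elements {1, 4, 7} hit every block.
The blocks C, F, H are pairwise disjoint, so any hitting set needs a separate element for each — at least 3. Hence 3 is optimal.

3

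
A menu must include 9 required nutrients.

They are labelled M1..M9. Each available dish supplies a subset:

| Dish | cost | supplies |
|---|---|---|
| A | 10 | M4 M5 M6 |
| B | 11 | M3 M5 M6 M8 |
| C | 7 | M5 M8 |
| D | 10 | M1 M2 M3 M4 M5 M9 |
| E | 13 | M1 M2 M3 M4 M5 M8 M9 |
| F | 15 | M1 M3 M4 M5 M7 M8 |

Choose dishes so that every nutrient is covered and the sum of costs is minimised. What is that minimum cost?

35

A, D, F together cover every nutrient (A ∪ D ∪ F = {M1, M2, M3, M4, M5, M6, M7, M8, M9}); total cost 10 + 10 + 15 = 35.
The greedy pick D, B, F costs 36; no covering selection beats 35.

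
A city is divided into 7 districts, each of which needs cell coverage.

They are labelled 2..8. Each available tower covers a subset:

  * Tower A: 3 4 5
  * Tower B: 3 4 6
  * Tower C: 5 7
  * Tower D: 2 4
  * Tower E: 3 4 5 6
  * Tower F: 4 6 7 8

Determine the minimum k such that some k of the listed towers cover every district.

3

D and E and F together: D ∪ E ∪ F = {2, 3, 4, 5, 6, 7, 8} — every district is covered.
Only D contains 2, so D is forced; the remaining 5 districts need at least 2 more towers (each remaining tower adds at most 3) — so at least 3 towers are needed, and 3 is optimal.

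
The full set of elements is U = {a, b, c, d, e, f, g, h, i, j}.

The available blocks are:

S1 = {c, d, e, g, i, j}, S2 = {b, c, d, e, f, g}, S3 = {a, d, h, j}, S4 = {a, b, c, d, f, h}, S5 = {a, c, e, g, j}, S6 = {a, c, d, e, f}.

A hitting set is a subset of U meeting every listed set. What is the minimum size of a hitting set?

2

The 2 elements {d, j} hit every block.
No single element lies in every block, so at least 2 are needed and 2 is optimal.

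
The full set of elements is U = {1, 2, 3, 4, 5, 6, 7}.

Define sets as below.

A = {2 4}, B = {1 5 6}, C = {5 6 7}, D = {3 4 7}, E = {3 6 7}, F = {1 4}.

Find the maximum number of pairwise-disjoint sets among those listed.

2

A, C are pairwise disjoint (A={2,4}; C={5,6,7}).
Every remaining set overlaps one of these, and no 3 of the listed sets are pairwise disjoint, so 2 is the maximum.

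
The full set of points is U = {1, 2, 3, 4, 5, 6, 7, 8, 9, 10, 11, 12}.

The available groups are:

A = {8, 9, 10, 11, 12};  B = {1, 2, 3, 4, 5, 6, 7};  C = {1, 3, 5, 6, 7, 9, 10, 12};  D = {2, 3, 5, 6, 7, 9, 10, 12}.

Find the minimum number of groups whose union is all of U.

A and B cover everything between them: the union {1, 2, 3, 4, 5, 6, 7, 8, 9, 10, 11, 12} is all of U.
No single group has all 12 points (the largest, C, has 8), so 2 is optimal.

2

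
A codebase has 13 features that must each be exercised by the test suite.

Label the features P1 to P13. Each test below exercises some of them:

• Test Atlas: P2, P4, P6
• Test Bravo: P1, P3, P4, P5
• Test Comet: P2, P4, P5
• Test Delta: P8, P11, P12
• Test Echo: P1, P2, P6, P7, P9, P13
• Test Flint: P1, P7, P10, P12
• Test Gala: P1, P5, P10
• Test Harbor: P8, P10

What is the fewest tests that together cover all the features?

Bravo and Delta and Echo and Flint together: Bravo ∪ Delta ∪ Echo ∪ Flint = {P1, P2, P3, P4, P5, P6, P7, P8, P9, P10, P11, P12, P13} — every feature is covered.
Only Echo contains P9, so Echo is forced; the remaining 7 features need at least 3 more tests (each remaining test adds at most 3) — so at least 4 tests are needed, and 4 is optimal.

4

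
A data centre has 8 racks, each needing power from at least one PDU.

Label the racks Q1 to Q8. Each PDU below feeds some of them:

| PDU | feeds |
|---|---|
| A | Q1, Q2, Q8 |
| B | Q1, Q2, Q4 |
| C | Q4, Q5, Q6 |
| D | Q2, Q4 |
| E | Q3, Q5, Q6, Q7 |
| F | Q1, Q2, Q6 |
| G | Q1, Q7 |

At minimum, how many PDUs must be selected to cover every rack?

3

Take {A, B, E}. Their union is {Q1, Q2, Q3, Q4, Q5, Q6, Q7, Q8}, which is all 8 racks.
Only E contains Q3, so E is forced; the remaining 4 racks need at least 2 more PDUs (each remaining PDU adds at most 3) — so at least 3 PDUs are needed, and 3 is optimal.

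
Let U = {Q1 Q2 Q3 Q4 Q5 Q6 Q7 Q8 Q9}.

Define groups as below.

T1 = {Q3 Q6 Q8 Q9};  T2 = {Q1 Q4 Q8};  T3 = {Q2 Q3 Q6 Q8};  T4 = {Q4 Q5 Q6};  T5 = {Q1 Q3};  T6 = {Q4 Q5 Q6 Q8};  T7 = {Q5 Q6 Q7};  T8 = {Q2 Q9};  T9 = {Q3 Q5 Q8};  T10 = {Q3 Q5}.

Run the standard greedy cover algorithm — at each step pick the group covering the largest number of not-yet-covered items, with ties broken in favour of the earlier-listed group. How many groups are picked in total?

4

Greedy: pick T1 (covers 4 new) → pick T2 (covers 2 new) → pick T7 (covers 2 new) → pick T3 (covers 1 new). Total picks: 4.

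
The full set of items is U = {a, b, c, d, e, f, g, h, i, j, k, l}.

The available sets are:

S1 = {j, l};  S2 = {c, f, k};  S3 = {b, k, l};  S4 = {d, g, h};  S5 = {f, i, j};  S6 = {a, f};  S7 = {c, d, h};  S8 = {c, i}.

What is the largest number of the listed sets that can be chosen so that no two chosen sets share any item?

4

S3, S4, S6, S8 are pairwise disjoint (S3={b,k,l}; S4={d,g,h}; S6={a,f}; S8={c,i}).
Every remaining set overlaps one of these, and no 5 of the listed sets are pairwise disjoint, so 4 is the maximum.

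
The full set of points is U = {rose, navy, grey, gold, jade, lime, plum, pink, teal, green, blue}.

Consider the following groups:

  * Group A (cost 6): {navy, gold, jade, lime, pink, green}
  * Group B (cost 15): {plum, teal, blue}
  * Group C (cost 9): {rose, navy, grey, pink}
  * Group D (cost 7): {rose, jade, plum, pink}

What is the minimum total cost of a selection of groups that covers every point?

30

A, B, C together cover every point (A ∪ B ∪ C = {rose, navy, grey, gold, jade, lime, plum, pink, teal, green, blue}); total cost 6 + 15 + 9 = 30.
The greedy pick A, D, B, C costs 37; no covering selection beats 30.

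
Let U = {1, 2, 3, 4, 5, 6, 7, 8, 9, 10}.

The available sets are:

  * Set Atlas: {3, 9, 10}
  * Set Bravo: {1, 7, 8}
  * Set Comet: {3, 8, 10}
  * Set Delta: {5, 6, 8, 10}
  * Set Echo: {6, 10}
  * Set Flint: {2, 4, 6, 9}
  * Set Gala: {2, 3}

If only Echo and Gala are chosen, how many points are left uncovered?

Union of Echo, Gala = {2, 3, 6, 10}.
Not covered: 1, 4, 5, 7, 8, 9 — 6 points.

6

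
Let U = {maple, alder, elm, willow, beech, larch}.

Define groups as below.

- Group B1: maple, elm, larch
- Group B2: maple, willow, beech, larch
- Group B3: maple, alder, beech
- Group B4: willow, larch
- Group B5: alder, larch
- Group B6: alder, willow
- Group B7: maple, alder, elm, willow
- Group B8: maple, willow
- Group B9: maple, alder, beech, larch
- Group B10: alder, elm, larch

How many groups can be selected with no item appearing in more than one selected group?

B3, B4 are pairwise disjoint (B3={maple,alder,beech}; B4={willow,larch}).
Every remaining group overlaps one of these, and no 3 of the listed groups are pairwise disjoint, so 2 is the maximum.

2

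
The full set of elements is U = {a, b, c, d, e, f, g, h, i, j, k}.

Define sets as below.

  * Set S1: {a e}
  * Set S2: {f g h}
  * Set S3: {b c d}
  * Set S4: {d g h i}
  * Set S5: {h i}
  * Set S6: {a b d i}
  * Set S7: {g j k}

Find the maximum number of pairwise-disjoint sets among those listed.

S1, S3, S5, S7 are pairwise disjoint (S1={a,e}; S3={b,c,d}; S5={h,i}; S7={g,j,k}).
Every remaining set overlaps one of these, and no 5 of the listed sets are pairwise disjoint, so 4 is the maximum.

4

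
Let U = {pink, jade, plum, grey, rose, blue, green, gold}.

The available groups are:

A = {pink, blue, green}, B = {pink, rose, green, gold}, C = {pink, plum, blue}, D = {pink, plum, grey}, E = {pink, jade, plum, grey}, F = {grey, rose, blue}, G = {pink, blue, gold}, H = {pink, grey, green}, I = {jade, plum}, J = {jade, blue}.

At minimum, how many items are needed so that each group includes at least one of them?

The 3 items {pink, jade, blue} hit every group.
No choice of 2 items meets every group, so 3 is the minimum.

3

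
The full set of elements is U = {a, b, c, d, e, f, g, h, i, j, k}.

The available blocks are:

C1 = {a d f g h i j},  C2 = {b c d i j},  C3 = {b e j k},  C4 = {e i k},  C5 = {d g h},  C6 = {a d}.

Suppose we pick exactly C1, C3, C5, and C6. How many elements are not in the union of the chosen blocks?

Union of C1, C3, C5, C6 = {a, b, d, e, f, g, h, i, j, k}.
Not covered: c — 1 element.

1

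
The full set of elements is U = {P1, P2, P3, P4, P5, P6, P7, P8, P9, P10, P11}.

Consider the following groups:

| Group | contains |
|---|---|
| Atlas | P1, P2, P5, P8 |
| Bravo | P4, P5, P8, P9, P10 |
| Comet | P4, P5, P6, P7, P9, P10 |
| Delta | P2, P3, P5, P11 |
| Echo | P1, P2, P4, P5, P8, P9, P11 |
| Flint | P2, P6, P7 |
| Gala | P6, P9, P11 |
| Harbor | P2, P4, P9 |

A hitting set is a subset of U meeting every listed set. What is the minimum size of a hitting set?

2

H = {P2, P9} meets every group (each contains at least one member of H), and |H| = 2.
The groups Atlas, Gala are pairwise disjoint, so any hitting set needs a separate element for each — at least 2. Hence 2 is optimal.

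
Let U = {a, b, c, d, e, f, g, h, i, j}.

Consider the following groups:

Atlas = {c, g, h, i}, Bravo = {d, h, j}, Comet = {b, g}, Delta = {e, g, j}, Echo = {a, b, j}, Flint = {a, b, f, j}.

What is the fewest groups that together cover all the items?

Atlas, Bravo, Delta, and Flint cover everything between them: the union {a, b, c, d, e, f, g, h, i, j} is all of U.
Only Bravo contains d, so Bravo is forced; the remaining 7 items need at least 3 more groups (each remaining group adds at most 3) — so at least 4 groups are needed, and 4 is optimal.

4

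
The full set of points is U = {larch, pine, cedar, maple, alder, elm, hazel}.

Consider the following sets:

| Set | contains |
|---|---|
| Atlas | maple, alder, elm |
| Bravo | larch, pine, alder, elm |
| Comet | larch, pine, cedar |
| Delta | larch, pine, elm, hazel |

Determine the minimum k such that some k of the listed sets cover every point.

3

Take {Atlas, Comet, Delta}. Their union is {larch, pine, cedar, maple, alder, elm, hazel}, which is all 7 points.
Only Comet contains cedar, so Comet is forced; the remaining 4 points need at least 2 more sets (each remaining set adds at most 3) — so at least 3 sets are needed, and 3 is optimal.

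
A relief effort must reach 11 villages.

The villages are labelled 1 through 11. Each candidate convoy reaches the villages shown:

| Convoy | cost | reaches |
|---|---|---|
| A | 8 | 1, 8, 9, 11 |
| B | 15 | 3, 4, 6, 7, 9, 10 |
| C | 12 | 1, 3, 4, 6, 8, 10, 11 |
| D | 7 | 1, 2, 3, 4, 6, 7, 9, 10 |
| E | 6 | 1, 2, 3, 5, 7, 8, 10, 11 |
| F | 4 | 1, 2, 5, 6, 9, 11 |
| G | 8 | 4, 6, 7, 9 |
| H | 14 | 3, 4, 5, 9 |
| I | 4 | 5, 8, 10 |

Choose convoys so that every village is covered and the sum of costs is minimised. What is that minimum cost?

13

D, E together cover every village (D ∪ E = {1, 2, 3, 4, 5, 6, 7, 8, 9, 10, 11}); total cost 7 + 6 = 13.
The greedy pick F, E, D costs 17; no covering selection beats 13.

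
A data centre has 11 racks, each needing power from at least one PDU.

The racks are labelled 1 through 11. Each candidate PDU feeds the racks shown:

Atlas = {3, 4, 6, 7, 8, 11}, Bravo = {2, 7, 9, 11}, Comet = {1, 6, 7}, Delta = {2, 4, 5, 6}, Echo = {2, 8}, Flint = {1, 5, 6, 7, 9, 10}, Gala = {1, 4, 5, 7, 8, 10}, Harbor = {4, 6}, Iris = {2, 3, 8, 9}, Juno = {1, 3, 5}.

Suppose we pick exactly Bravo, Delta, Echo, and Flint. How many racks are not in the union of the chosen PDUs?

Union of Bravo, Delta, Echo, Flint = {1, 2, 4, 5, 6, 7, 8, 9, 10, 11}.
Not covered: 3 — 1 rack.

1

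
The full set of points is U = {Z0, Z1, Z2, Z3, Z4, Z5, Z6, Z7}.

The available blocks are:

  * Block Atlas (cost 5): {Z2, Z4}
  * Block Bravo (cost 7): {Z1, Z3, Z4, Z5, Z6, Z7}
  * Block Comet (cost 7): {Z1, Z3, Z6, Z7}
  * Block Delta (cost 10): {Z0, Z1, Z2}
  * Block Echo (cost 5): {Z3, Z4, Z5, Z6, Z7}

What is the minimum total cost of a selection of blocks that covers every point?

Delta, Echo together cover every point (Delta ∪ Echo = {Z0, Z1, Z2, Z3, Z4, Z5, Z6, Z7}); total cost 10 + 5 = 15.
No covering selection has total cost below 15.

15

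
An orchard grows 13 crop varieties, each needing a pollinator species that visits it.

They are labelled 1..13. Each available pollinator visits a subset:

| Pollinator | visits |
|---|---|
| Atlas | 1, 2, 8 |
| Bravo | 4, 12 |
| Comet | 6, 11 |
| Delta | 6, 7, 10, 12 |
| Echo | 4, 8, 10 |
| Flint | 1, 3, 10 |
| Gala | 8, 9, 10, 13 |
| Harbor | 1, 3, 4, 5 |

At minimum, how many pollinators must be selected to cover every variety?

5

Atlas and Comet and Delta and Gala and Harbor together: Atlas ∪ Comet ∪ Delta ∪ Gala ∪ Harbor = {1, 2, 3, 4, 5, 6, 7, 8, 9, 10, 11, 12, 13} — every variety is covered.
No 4 of the 8 pollinators cover everything (all 70 combinations miss at least one variety), so 5 is optimal.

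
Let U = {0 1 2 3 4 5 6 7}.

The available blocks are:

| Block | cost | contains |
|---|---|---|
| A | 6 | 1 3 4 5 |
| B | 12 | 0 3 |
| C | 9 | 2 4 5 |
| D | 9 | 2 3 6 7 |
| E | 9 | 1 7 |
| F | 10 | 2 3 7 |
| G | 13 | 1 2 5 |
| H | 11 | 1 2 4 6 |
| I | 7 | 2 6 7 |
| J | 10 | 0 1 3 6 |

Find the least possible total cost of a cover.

A, I, J together cover every item (A ∪ I ∪ J = {0, 1, 2, 3, 4, 5, 6, 7}); total cost 6 + 7 + 10 = 23.
No covering selection has total cost below 23.

23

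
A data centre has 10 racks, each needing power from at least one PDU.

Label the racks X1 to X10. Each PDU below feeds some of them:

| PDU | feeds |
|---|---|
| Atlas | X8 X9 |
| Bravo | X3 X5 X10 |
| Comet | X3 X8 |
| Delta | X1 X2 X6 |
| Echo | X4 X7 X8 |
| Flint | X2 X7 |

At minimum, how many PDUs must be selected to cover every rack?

4

Take {Atlas, Bravo, Delta, Echo}. Their union is {X1, X2, X3, X4, X5, X6, X7, X8, X9, X10}, which is all 10 racks.
Each PDU has at most 3 racks, and 3·3 = 9 < 10 — so at least 4 PDUs are needed, and 4 is optimal.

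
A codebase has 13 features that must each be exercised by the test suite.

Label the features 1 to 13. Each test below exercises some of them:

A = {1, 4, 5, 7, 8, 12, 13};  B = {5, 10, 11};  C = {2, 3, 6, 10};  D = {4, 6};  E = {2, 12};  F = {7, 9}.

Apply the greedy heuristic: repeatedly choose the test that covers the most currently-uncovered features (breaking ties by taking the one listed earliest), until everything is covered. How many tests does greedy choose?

Greedy: pick A (covers 7 new) → pick C (covers 4 new) → pick B (covers 1 new) → pick F (covers 1 new). Total picks: 4.

4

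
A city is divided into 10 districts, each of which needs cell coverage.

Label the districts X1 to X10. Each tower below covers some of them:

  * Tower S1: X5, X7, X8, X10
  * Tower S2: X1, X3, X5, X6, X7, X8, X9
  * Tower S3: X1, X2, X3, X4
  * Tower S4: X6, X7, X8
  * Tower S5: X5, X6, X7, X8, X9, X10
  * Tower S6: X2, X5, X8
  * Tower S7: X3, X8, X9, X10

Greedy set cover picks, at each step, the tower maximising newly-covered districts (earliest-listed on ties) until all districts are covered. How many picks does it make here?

Greedy: pick S2 (covers 7 new) → pick S3 (covers 2 new) → pick S1 (covers 1 new). Total picks: 3.
(The true minimum cover uses only 2 towers, so greedy is not optimal here.)

3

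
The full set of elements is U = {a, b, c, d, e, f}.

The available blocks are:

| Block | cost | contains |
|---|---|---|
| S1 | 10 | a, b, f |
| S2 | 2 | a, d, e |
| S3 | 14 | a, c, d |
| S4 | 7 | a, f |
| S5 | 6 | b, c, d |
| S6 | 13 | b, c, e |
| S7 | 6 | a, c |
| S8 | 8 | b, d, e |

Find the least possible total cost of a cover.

15

S2, S4, S5 together cover every element (S2 ∪ S4 ∪ S5 = {a, b, c, d, e, f}); total cost 2 + 7 + 6 = 15.
No covering selection has total cost below 15.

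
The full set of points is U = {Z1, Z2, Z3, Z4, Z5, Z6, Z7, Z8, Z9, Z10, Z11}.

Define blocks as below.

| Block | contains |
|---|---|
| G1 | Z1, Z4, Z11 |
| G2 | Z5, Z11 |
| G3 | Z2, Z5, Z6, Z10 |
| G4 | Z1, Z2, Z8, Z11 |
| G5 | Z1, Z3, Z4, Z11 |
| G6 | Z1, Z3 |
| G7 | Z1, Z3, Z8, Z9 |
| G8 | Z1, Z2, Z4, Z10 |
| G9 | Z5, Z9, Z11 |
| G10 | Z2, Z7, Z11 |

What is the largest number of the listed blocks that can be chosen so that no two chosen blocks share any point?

G3, G5 are pairwise disjoint (G3={Z2,Z5,Z6,Z10}; G5={Z1,Z3,Z4,Z11}).
Every remaining block overlaps one of these, and no 3 of the listed blocks are pairwise disjoint, so 2 is the maximum.

2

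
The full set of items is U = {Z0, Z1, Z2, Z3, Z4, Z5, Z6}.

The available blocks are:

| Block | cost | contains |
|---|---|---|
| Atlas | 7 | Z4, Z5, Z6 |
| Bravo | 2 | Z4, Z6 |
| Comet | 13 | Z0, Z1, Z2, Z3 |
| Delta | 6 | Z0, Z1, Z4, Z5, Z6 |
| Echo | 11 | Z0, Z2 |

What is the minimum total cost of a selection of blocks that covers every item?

Comet, Delta together cover every item (Comet ∪ Delta = {Z0, Z1, Z2, Z3, Z4, Z5, Z6}); total cost 13 + 6 = 19.
The greedy pick Bravo, Delta, Comet costs 21; no covering selection beats 19.

19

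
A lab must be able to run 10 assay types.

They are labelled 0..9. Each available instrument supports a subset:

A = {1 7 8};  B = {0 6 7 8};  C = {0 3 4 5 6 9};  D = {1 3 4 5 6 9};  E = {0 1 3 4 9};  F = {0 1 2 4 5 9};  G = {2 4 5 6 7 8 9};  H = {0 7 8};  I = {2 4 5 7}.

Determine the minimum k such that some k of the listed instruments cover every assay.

2

E and G together: E ∪ G = {0, 1, 2, 3, 4, 5, 6, 7, 8, 9} — every assay is covered.
No single instrument has all 10 assays (the largest, G, has 7), so 2 is optimal.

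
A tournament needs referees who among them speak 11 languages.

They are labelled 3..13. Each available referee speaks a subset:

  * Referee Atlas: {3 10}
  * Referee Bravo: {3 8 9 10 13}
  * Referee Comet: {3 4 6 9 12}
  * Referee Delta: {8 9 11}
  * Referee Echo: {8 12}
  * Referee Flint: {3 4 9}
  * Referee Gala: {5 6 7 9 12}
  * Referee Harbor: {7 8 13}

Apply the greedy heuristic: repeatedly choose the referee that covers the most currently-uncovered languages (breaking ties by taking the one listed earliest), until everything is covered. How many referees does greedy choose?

Greedy: pick Bravo (covers 5 new) → pick Gala (covers 4 new) → pick Comet (covers 1 new) → pick Delta (covers 1 new). Total picks: 4.

4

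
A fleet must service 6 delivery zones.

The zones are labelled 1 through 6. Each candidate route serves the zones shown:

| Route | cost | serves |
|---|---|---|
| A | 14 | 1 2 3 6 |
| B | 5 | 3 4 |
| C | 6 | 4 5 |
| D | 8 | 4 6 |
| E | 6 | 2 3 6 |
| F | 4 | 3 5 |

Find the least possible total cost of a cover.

A, C together cover every zone (A ∪ C = {1, 2, 3, 4, 5, 6}); total cost 14 + 6 = 20.
The greedy pick E, C, A costs 26; no covering selection beats 20.

20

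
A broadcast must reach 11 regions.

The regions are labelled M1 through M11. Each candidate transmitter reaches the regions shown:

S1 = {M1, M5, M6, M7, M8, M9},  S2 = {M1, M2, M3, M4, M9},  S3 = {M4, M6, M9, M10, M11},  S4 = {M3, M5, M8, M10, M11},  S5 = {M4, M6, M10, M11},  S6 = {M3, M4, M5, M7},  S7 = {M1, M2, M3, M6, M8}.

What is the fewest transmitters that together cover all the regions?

3

Take {S1, S2, S4}. Their union is {M1, M2, M3, M4, M5, M6, M7, M8, M9, M10, M11}, which is all 11 regions.
No 2 of the 7 transmitters cover everything (all 21 combinations miss at least one region), so 3 is optimal.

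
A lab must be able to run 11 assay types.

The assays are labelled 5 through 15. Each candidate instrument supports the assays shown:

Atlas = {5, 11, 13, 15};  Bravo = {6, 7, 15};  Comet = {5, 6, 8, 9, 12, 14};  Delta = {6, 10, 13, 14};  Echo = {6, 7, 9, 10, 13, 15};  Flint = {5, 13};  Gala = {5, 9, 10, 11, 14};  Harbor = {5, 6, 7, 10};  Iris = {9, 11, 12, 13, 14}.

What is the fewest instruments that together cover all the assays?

3

Take {Atlas, Comet, Echo}. Their union is {5, 6, 7, 8, 9, 10, 11, 12, 13, 14, 15}, which is all 11 assays.
Only Comet contains 8, so Comet is forced; the remaining 5 assays need at least 2 more instruments (each remaining instrument adds at most 4) — so at least 3 instruments are needed, and 3 is optimal.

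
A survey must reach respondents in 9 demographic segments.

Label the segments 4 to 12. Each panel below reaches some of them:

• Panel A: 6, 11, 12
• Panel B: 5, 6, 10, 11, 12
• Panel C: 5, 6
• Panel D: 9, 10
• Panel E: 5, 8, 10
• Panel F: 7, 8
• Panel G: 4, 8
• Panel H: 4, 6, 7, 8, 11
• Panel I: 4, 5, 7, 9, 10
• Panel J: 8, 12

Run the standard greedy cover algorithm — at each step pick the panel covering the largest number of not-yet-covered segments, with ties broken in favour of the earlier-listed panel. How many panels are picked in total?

Greedy: pick B (covers 5 new) → pick H (covers 3 new) → pick D (covers 1 new). Total picks: 3.

3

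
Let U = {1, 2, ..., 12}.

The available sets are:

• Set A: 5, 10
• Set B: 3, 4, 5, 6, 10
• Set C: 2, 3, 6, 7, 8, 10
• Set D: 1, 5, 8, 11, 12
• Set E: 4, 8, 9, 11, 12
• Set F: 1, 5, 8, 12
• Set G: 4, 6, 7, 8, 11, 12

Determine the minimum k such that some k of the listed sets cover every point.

3

C, D, and E cover everything between them: the union {1, 2, 3, 4, 5, 6, 7, 8, 9, 10, 11, 12} is all of U.
Only C contains 2, so C is forced; the remaining 6 points need at least 2 more sets (each remaining set adds at most 4) — so at least 3 sets are needed, and 3 is optimal.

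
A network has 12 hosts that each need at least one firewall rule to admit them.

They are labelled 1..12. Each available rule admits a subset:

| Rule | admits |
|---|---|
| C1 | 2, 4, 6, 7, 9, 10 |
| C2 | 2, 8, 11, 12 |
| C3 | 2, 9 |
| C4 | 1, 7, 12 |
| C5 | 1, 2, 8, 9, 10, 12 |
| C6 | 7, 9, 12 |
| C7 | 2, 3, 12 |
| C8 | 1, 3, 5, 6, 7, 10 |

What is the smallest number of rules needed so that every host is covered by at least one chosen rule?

Take {C1, C2, C8}. Their union is {1, 2, 3, 4, 5, 6, 7, 8, 9, 10, 11, 12}, which is all 12 hosts.
Only C1 contains 4, so C1 is forced; the remaining 6 hosts need at least 2 more rules (each remaining rule adds at most 3) — so at least 3 rules are needed, and 3 is optimal.

3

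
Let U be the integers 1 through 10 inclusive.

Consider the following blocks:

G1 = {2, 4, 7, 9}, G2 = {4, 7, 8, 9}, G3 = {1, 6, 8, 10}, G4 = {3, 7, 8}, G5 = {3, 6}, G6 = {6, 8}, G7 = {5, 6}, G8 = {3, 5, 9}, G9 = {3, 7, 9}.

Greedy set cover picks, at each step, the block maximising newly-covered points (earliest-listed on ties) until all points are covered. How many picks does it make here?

3

Greedy: pick G1 (covers 4 new) → pick G3 (covers 4 new) → pick G8 (covers 2 new). Total picks: 3.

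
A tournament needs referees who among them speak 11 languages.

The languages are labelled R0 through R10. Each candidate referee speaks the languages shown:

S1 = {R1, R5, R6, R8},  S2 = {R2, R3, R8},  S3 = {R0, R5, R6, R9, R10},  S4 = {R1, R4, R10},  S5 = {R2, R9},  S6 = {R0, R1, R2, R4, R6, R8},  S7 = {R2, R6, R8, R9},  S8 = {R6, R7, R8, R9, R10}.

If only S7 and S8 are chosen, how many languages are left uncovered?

Union of S7, S8 = {R2, R6, R7, R8, R9, R10}.
Not covered: R0, R1, R3, R4, R5 — 5 languages.

5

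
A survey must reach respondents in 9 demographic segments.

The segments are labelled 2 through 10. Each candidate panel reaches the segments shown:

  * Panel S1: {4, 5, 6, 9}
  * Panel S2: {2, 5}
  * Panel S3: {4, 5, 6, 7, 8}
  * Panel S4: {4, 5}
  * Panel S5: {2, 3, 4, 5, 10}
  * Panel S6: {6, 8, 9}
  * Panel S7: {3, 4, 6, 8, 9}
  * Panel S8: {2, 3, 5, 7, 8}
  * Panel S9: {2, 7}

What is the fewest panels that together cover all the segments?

3

Take {S5, S6, S8}. Their union is {2, 3, 4, 5, 6, 7, 8, 9, 10}, which is all 9 segments.
Only S5 contains 10, so S5 is forced; the remaining 4 segments need at least 2 more panels (each remaining panel adds at most 3) — so at least 3 panels are needed, and 3 is optimal.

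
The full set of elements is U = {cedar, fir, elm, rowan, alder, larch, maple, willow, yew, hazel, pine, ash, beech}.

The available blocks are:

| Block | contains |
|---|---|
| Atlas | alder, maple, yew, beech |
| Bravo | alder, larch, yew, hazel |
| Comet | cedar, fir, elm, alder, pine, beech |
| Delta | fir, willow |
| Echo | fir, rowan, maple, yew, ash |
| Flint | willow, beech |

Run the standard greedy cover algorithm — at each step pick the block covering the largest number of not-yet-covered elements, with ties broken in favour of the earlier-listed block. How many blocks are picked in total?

4

Greedy: pick Comet (covers 6 new) → pick Echo (covers 4 new) → pick Bravo (covers 2 new) → pick Delta (covers 1 new). Total picks: 4.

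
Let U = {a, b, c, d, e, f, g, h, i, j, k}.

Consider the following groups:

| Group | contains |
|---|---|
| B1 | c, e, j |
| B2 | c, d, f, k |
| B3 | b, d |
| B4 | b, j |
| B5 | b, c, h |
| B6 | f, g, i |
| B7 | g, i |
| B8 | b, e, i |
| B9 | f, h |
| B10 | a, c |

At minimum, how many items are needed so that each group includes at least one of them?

The 4 items {b, c, f, i} hit every group.
The groups B1, B3, B7, B9 are pairwise disjoint, so any hitting set needs a separate item for each — at least 4. Hence 4 is optimal.

4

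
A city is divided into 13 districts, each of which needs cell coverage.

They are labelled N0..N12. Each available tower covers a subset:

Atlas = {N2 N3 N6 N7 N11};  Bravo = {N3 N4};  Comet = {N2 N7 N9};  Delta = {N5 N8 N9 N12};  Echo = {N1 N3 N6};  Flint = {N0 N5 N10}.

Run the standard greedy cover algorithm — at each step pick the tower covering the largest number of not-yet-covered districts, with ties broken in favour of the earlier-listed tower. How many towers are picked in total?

5

Greedy: pick Atlas (covers 5 new) → pick Delta (covers 4 new) → pick Flint (covers 2 new) → pick Bravo (covers 1 new) → pick Echo (covers 1 new). Total picks: 5.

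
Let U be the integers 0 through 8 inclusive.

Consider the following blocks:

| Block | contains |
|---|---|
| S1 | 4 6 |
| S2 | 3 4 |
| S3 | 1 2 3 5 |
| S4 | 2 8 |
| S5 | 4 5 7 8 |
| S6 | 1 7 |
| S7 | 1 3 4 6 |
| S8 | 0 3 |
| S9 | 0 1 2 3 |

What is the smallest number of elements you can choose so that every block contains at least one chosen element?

The 4 elements {1, 3, 6, 8} hit every block.
The blocks S1, S4, S6, S8 are pairwise disjoint, so any hitting set needs a separate element for each — at least 4. Hence 4 is optimal.

4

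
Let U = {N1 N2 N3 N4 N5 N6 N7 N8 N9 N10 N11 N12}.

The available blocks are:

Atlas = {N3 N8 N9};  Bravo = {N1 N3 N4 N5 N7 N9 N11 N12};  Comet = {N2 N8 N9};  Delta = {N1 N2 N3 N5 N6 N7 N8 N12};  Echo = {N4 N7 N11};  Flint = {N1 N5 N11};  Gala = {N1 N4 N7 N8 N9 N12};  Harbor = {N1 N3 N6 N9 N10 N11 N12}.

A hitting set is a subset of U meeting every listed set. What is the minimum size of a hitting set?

H = {N8, N11} meets every block (each contains at least one member of H), and |H| = 2.
The blocks Atlas, Flint are pairwise disjoint, so any hitting set needs a separate point for each — at least 2. Hence 2 is optimal.

2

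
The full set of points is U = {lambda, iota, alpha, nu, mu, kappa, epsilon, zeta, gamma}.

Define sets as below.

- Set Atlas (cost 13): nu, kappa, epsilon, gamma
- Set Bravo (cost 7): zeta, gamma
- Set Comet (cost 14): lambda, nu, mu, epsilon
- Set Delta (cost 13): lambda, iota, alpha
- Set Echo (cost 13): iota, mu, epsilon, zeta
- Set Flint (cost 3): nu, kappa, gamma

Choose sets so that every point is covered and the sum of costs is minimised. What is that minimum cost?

Delta, Echo, Flint together cover every point (Delta ∪ Echo ∪ Flint = {lambda, iota, alpha, nu, mu, kappa, epsilon, zeta, gamma}); total cost 13 + 13 + 3 = 29.
No covering selection has total cost below 29.

29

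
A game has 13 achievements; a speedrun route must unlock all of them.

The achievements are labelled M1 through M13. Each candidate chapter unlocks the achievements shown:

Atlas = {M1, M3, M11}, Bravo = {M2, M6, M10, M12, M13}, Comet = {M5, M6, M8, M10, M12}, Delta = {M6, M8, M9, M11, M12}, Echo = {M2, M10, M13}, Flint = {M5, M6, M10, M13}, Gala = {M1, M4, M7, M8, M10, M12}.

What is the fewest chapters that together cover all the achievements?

5

Atlas and Delta and Echo and Flint and Gala together: Atlas ∪ Delta ∪ Echo ∪ Flint ∪ Gala = {M1, M2, M3, M4, M5, M6, M7, M8, M9, M10, M11, M12, M13} — every achievement is covered.
No 4 of the 7 chapters cover everything (all 35 combinations miss at least one achievement), so 5 is optimal.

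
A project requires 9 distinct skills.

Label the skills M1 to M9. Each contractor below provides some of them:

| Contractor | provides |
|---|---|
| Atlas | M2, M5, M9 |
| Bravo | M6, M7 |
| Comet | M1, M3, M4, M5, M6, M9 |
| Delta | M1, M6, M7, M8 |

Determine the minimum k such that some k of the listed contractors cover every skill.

3

Atlas and Comet and Delta together: Atlas ∪ Comet ∪ Delta = {M1, M2, M3, M4, M5, M6, M7, M8, M9} — every skill is covered.
Only Atlas contains M2, so Atlas is forced; the remaining 6 skills need at least 2 more contractors (each remaining contractor adds at most 4) — so at least 3 contractors are needed, and 3 is optimal.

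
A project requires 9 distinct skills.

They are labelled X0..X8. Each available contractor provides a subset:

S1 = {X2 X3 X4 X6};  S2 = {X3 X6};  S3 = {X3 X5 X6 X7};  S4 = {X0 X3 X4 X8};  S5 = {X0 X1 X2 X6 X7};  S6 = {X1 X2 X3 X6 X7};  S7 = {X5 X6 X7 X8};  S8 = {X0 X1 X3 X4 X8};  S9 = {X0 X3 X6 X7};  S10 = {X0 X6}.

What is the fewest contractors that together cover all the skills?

S3 and S4 and S6 together: S3 ∪ S4 ∪ S6 = {X0, X1, X2, X3, X4, X5, X6, X7, X8} — every skill is covered.
No 2 of the 10 contractors cover everything (all 45 combinations miss at least one skill), so 3 is optimal.

3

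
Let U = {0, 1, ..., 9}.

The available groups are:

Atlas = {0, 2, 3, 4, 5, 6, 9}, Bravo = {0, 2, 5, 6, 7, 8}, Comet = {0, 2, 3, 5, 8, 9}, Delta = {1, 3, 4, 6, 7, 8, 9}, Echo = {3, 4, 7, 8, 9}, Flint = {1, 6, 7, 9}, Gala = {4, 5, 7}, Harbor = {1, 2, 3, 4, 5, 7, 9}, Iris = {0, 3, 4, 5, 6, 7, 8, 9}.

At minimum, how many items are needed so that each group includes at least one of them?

2

H = {0, 7} meets every group (each contains at least one member of H), and |H| = 2.
No single item lies in every group, so at least 2 are needed and 2 is optimal.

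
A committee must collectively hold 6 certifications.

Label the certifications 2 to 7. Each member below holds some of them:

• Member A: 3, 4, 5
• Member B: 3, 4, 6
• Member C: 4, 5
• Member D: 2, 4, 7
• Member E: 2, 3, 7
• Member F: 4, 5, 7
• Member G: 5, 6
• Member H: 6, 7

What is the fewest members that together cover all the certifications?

A and E and H together: A ∪ E ∪ H = {2, 3, 4, 5, 6, 7} — every certification is covered.
No 2 of the 8 members cover everything (all 28 combinations miss at least one certification), so 3 is optimal.

3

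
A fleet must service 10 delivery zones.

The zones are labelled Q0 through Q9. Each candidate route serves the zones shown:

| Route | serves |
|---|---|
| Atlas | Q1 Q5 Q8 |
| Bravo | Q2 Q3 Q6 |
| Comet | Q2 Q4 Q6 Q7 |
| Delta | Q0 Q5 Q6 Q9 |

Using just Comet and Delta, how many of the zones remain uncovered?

3

Union of Comet, Delta = {Q0, Q2, Q4, Q5, Q6, Q7, Q9}.
Not covered: Q1, Q3, Q8 — 3 zones.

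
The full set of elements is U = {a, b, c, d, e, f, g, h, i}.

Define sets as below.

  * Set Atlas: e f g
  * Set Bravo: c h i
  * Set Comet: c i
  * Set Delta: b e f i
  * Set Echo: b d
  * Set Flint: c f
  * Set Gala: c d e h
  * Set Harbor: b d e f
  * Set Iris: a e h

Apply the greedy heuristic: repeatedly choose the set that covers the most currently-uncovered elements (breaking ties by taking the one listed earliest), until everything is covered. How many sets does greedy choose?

4

Greedy: pick Delta (covers 4 new) → pick Gala (covers 3 new) → pick Atlas (covers 1 new) → pick Iris (covers 1 new). Total picks: 4.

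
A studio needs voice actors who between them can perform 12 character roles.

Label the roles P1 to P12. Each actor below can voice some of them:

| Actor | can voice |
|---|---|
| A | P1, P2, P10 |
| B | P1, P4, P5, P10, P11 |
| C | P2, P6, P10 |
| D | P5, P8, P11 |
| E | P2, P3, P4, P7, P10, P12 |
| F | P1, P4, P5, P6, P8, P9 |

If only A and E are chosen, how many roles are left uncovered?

Union of A, E = {P1, P2, P3, P4, P7, P10, P12}.
Not covered: P5, P6, P8, P9, P11 — 5 roles.

5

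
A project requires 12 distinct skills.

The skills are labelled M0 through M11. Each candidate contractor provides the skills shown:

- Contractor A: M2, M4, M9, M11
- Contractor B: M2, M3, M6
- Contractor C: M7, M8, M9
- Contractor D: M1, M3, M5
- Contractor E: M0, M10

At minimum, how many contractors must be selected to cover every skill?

Take {A, B, C, D, E}. Their union is {M0, M1, M2, M3, M4, M5, M6, M7, M8, M9, M10, M11}, which is all 12 skills.
No 4 of the 5 contractors cover everything (all 5 combinations miss at least one skill), so 5 is optimal.

5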